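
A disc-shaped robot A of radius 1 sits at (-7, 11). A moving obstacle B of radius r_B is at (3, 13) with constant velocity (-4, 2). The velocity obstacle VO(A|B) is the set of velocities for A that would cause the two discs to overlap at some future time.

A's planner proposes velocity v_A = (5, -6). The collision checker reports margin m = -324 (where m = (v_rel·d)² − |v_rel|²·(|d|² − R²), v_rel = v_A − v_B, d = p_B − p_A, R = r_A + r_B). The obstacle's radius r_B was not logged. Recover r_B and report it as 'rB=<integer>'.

m = -324
d = (10, 2);  v_rel = (9, -8),  |v_rel|² = 145
v_rel×d = (9)·(2) − (-8)·(10) = 98
since m = R²·145 − 98²:  R² = (9604 + -324) / 145 = 64
R = √64 = 8  ⇒  r_B = 8 − 1 = 7

rB=7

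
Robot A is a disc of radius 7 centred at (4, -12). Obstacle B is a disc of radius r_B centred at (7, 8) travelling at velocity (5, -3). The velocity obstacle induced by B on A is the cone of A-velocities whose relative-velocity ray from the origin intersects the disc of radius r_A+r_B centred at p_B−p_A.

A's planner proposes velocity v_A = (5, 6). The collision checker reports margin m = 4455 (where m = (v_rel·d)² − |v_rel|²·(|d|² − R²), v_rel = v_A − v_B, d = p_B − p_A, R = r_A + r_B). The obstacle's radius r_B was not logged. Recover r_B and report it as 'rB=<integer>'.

m = 4455
d = (3, 20);  v_rel = (0, 9),  |v_rel|² = 81
v_rel×d = (0)·(20) − (9)·(3) = -27
since m = R²·81 − (-27)²:  R² = (729 + 4455) / 81 = 64
R = √64 = 8  ⇒  r_B = 8 − 7 = 1

rB=1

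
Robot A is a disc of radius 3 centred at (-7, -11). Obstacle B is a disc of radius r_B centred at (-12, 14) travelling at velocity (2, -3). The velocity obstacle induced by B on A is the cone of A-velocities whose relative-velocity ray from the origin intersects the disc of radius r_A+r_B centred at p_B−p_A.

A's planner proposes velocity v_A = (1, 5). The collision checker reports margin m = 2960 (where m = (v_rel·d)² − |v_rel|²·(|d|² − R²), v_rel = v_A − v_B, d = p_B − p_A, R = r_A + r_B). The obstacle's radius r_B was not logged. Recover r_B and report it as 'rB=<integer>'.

m = 2960
d = (-5, 25);  v_rel = (-1, 8),  |v_rel|² = 65
v_rel×d = (-1)·(25) − (8)·(-5) = 15
since m = R²·65 − 15²:  R² = (225 + 2960) / 65 = 49
R = √49 = 7  ⇒  r_B = 7 − 3 = 4

rB=4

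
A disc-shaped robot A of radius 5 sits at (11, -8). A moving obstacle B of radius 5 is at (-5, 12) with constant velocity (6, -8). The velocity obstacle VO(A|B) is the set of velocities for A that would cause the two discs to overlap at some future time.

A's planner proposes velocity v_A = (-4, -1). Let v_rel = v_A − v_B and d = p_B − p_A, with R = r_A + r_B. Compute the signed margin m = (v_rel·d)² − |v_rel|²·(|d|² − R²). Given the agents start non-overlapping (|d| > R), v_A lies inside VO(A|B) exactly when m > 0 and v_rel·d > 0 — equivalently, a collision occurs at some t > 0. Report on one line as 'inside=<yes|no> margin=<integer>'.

d = (-16, 20),  |d|² = 656;  R = 5+5 = 10,  c = 656−10² = 556
v_rel = (-10, 7),  |v_rel|² = 149;  v_rel·d = (-10)·(-16) + (7)·(20) = 300
149·t² − 600·t + 556 = 0  ⇒  m = 300² − 149·556 = 7156
m = 7156 > 0,  v_rel·d = 300 > 0  ⇒  inside

inside=yes margin=7156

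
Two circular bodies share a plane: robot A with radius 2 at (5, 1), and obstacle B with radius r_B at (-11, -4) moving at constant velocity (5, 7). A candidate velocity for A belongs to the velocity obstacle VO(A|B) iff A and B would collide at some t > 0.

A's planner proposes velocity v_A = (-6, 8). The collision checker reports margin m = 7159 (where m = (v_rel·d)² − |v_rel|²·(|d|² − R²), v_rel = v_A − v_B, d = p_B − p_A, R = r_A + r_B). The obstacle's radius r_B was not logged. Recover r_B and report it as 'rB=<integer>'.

m = 7159
d = (-16, -5);  v_rel = (-11, 1),  |v_rel|² = 122
v_rel×d = (-11)·(-5) − (1)·(-16) = 71
since m = R²·122 − 71²:  R² = (5041 + 7159) / 122 = 100
R = √100 = 10  ⇒  r_B = 10 − 2 = 8

rB=8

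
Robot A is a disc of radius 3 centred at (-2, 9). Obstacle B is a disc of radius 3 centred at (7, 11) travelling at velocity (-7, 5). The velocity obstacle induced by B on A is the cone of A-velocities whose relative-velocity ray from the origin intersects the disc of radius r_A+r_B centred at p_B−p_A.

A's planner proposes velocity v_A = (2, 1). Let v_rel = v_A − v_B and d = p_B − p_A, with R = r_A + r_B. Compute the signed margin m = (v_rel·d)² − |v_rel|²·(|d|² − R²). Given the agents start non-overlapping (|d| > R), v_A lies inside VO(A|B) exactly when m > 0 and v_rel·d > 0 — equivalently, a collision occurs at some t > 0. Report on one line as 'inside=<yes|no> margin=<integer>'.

d = (9, 2),  |d|² = 85;  R = 3+3 = 6,  c = 85−6² = 49
v_rel = (9, -4),  |v_rel|² = 97;  v_rel·d = (9)·(9) + (-4)·(2) = 73
97·t² − 146·t + 49 = 0  ⇒  m = 73² − 97·49 = 576
m = 576 > 0,  v_rel·d = 73 > 0  ⇒  inside

inside=yes margin=576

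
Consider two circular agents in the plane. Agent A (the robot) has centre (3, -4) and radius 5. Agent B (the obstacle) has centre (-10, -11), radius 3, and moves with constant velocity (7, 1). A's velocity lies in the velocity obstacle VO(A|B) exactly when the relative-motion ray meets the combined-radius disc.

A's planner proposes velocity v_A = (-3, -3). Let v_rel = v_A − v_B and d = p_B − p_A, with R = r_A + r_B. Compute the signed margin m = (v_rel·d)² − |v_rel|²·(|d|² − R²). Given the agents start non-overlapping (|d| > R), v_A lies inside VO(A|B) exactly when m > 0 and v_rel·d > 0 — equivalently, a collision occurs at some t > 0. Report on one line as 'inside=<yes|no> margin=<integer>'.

d = (-13, -7),  |d|² = 218;  R = 5+3 = 8,  c = 218−8² = 154
v_rel = (-10, -4),  |v_rel|² = 116;  v_rel·d = (-10)·(-13) + (-4)·(-7) = 158
116·t² − 316·t + 154 = 0  ⇒  m = 158² − 116·154 = 7100
m = 7100 > 0,  v_rel·d = 158 > 0  ⇒  inside

inside=yes margin=7100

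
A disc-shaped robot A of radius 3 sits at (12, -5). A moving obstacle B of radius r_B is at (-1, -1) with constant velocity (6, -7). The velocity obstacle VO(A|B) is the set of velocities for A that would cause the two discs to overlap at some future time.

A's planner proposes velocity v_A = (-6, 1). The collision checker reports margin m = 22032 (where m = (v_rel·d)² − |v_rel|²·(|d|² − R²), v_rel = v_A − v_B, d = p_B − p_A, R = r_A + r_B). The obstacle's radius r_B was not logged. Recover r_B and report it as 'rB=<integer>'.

m = 22032
d = (-13, 4);  v_rel = (-12, 8),  |v_rel|² = 208
v_rel×d = (-12)·(4) − (8)·(-13) = 56
since m = R²·208 − 56²:  R² = (3136 + 22032) / 208 = 121
R = √121 = 11  ⇒  r_B = 11 − 3 = 8

rB=8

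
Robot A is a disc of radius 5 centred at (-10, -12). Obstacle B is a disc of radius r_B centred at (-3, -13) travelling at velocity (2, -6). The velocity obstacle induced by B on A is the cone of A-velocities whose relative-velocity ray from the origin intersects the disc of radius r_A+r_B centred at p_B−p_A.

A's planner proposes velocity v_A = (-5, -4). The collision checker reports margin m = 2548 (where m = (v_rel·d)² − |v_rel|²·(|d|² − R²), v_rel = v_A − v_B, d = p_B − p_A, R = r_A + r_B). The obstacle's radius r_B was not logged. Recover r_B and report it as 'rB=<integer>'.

m = 2548
d = (7, -1);  v_rel = (-7, 2),  |v_rel|² = 53
v_rel×d = (-7)·(-1) − (2)·(7) = -7
since m = R²·53 − (-7)²:  R² = (49 + 2548) / 53 = 49
R = √49 = 7  ⇒  r_B = 7 − 5 = 2

rB=2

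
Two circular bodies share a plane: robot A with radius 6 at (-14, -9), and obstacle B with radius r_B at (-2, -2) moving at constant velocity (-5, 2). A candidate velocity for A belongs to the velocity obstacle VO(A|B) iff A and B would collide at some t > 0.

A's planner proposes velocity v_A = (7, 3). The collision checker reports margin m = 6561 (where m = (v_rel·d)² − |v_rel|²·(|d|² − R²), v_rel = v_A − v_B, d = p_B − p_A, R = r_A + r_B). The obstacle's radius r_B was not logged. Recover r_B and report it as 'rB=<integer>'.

m = 6561
d = (12, 7);  v_rel = (12, 1),  |v_rel|² = 145
v_rel×d = (12)·(7) − (1)·(12) = 72
since m = R²·145 − 72²:  R² = (5184 + 6561) / 145 = 81
R = √81 = 9  ⇒  r_B = 9 − 6 = 3

rB=3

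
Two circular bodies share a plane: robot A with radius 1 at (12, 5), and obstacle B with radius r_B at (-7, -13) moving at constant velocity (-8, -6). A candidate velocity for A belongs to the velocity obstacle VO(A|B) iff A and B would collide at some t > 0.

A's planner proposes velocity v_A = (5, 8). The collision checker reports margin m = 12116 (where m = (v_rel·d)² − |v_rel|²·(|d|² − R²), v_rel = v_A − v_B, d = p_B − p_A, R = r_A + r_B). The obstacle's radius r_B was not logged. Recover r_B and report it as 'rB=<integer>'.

m = 12116
d = (-19, -18);  v_rel = (13, 14),  |v_rel|² = 365
v_rel×d = (13)·(-18) − (14)·(-19) = 32
since m = R²·365 − 32²:  R² = (1024 + 12116) / 365 = 36
R = √36 = 6  ⇒  r_B = 6 − 1 = 5

rB=5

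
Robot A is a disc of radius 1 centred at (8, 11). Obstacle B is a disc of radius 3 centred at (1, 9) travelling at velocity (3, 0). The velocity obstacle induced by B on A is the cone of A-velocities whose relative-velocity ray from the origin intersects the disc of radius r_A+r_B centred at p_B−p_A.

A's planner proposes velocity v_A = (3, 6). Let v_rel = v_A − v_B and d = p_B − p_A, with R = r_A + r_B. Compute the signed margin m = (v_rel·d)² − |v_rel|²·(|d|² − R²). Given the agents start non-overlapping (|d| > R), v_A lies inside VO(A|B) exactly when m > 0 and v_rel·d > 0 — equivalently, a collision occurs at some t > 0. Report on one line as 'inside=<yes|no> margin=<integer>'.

d = (-7, -2),  |d|² = 53;  R = 1+3 = 4,  c = 53−4² = 37
v_rel = (0, 6),  |v_rel|² = 36;  v_rel·d = (0)·(-7) + (6)·(-2) = -12
36·t² + 24·t + 37 = 0  ⇒  m = (-12)² − 36·37 = -1188
m = -1188 < 0,  v_rel·d = -12 < 0  ⇒  outside

inside=no margin=-1188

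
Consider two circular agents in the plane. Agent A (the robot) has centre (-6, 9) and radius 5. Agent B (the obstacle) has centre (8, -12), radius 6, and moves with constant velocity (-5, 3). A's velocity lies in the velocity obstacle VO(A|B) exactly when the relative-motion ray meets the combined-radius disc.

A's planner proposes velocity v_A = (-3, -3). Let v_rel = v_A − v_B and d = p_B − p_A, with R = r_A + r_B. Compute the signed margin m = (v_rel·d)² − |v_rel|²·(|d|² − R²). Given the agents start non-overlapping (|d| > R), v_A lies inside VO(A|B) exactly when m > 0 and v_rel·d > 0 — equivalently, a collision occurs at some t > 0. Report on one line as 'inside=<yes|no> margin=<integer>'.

d = (14, -21),  |d|² = 637;  R = 5+6 = 11,  c = 637−11² = 516
v_rel = (2, -6),  |v_rel|² = 40;  v_rel·d = (2)·(14) + (-6)·(-21) = 154
40·t² − 308·t + 516 = 0  ⇒  m = 154² − 40·516 = 3076
m = 3076 > 0,  v_rel·d = 154 > 0  ⇒  inside

inside=yes margin=3076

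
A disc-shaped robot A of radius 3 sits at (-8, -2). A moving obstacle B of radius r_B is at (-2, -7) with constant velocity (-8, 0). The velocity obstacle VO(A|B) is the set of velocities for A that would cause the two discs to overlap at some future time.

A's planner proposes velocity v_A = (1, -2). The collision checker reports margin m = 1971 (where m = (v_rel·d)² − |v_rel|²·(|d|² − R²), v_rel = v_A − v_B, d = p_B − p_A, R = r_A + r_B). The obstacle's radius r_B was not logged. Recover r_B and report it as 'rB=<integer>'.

m = 1971
d = (6, -5);  v_rel = (9, -2),  |v_rel|² = 85
v_rel×d = (9)·(-5) − (-2)·(6) = -33
since m = R²·85 − (-33)²:  R² = (1089 + 1971) / 85 = 36
R = √36 = 6  ⇒  r_B = 6 − 3 = 3

rB=3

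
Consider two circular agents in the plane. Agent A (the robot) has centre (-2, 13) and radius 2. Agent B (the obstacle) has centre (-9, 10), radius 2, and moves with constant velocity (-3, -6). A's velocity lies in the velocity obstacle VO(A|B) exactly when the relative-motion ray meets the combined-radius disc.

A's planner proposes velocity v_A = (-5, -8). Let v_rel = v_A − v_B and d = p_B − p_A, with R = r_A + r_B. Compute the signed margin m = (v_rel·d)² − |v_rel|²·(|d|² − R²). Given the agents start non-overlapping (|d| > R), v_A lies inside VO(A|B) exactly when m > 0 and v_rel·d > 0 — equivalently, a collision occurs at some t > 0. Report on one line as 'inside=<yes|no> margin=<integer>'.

d = (-7, -3),  |d|² = 58;  R = 2+2 = 4,  c = 58−4² = 42
v_rel = (-2, -2),  |v_rel|² = 8;  v_rel·d = (-2)·(-7) + (-2)·(-3) = 20
8·t² − 40·t + 42 = 0  ⇒  m = 20² − 8·42 = 64
m = 64 > 0,  v_rel·d = 20 > 0  ⇒  inside

inside=yes margin=64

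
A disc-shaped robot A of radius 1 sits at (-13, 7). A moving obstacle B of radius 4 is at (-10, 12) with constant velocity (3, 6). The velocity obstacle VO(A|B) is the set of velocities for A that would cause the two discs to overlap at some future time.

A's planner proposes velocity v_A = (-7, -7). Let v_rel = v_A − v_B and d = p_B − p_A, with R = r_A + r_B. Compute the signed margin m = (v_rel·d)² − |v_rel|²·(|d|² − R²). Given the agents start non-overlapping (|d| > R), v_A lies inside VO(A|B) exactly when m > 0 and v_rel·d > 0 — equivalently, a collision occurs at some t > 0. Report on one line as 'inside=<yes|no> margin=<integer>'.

d = (3, 5),  |d|² = 34;  R = 1+4 = 5,  c = 34−5² = 9
v_rel = (-10, -13),  |v_rel|² = 269;  v_rel·d = (-10)·(3) + (-13)·(5) = -95
269·t² + 190·t + 9 = 0  ⇒  m = (-95)² − 269·9 = 6604
m = 6604 > 0,  v_rel·d = -95 < 0  ⇒  outside

inside=no margin=6604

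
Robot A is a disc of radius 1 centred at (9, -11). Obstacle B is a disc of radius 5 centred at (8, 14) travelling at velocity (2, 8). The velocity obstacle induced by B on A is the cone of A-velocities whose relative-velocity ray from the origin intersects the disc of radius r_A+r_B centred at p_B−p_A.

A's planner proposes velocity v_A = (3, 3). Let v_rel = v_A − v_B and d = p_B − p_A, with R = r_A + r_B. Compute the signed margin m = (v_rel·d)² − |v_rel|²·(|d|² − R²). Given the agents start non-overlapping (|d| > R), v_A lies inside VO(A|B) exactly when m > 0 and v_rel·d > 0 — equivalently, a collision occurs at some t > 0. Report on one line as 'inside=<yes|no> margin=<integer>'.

d = (-1, 25),  |d|² = 626;  R = 1+5 = 6,  c = 626−6² = 590
v_rel = (1, -5),  |v_rel|² = 26;  v_rel·d = (1)·(-1) + (-5)·(25) = -126
26·t² + 252·t + 590 = 0  ⇒  m = (-126)² − 26·590 = 536
m = 536 > 0,  v_rel·d = -126 < 0  ⇒  outside

inside=no margin=536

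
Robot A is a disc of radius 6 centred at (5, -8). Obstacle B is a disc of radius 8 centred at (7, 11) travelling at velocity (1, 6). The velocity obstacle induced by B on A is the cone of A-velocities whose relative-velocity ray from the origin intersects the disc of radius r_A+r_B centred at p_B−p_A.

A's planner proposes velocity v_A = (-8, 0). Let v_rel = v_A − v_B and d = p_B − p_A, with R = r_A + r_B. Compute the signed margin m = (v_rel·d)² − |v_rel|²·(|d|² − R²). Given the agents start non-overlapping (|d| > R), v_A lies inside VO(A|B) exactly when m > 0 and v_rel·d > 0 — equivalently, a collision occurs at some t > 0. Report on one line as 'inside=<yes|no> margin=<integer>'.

d = (2, 19),  |d|² = 365;  R = 6+8 = 14,  c = 365−14² = 169
v_rel = (-9, -6),  |v_rel|² = 117;  v_rel·d = (-9)·(2) + (-6)·(19) = -132
117·t² + 264·t + 169 = 0  ⇒  m = (-132)² − 117·169 = -2349
m = -2349 < 0,  v_rel·d = -132 < 0  ⇒  outside

inside=no margin=-2349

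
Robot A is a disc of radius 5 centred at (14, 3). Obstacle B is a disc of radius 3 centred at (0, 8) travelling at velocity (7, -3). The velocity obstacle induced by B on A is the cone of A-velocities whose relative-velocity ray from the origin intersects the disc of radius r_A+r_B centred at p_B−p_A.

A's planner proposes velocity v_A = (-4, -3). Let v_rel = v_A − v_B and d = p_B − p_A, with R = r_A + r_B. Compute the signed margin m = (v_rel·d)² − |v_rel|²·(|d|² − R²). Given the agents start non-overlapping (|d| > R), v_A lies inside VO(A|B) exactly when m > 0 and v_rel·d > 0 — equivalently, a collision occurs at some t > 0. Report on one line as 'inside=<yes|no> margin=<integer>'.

d = (-14, 5),  |d|² = 221;  R = 5+3 = 8,  c = 221−8² = 157
v_rel = (-11, 0),  |v_rel|² = 121;  v_rel·d = (-11)·(-14) + (0)·(5) = 154
121·t² − 308·t + 157 = 0  ⇒  m = 154² − 121·157 = 4719
m = 4719 > 0,  v_rel·d = 154 > 0  ⇒  inside

inside=yes margin=4719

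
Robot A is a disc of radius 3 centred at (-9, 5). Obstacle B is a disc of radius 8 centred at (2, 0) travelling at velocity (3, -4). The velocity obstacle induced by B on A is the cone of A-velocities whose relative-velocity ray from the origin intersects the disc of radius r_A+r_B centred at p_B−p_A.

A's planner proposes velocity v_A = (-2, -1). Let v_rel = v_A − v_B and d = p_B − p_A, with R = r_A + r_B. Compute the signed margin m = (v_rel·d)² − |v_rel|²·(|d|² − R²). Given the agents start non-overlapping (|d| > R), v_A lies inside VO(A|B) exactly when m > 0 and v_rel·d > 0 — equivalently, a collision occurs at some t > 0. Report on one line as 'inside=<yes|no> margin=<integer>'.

d = (11, -5),  |d|² = 146;  R = 3+8 = 11,  c = 146−11² = 25
v_rel = (-5, 3),  |v_rel|² = 34;  v_rel·d = (-5)·(11) + (3)·(-5) = -70
34·t² + 140·t + 25 = 0  ⇒  m = (-70)² − 34·25 = 4050
m = 4050 > 0,  v_rel·d = -70 < 0  ⇒  outside

inside=no margin=4050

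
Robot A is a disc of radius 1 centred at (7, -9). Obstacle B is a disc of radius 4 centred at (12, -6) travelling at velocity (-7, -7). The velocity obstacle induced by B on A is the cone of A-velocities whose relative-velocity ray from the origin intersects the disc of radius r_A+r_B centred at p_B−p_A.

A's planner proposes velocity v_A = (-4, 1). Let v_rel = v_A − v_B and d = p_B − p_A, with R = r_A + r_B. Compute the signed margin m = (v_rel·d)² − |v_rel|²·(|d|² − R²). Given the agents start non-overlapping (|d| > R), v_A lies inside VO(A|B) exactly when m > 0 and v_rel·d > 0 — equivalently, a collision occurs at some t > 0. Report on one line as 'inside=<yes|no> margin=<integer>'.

d = (5, 3),  |d|² = 34;  R = 1+4 = 5,  c = 34−5² = 9
v_rel = (3, 8),  |v_rel|² = 73;  v_rel·d = (3)·(5) + (8)·(3) = 39
73·t² − 78·t + 9 = 0  ⇒  m = 39² − 73·9 = 864
m = 864 > 0,  v_rel·d = 39 > 0  ⇒  inside

inside=yes margin=864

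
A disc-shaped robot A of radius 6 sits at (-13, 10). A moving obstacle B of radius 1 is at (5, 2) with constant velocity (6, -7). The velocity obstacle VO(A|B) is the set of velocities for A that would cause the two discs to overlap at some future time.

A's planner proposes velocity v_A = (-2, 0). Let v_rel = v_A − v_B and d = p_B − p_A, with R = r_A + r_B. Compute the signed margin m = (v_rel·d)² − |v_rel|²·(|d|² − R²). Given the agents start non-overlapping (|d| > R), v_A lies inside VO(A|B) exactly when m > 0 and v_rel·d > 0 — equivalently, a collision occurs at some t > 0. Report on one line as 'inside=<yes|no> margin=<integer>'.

d = (18, -8),  |d|² = 388;  R = 6+1 = 7,  c = 388−7² = 339
v_rel = (-8, 7),  |v_rel|² = 113;  v_rel·d = (-8)·(18) + (7)·(-8) = -200
113·t² + 400·t + 339 = 0  ⇒  m = (-200)² − 113·339 = 1693
m = 1693 > 0,  v_rel·d = -200 < 0  ⇒  outside

inside=no margin=1693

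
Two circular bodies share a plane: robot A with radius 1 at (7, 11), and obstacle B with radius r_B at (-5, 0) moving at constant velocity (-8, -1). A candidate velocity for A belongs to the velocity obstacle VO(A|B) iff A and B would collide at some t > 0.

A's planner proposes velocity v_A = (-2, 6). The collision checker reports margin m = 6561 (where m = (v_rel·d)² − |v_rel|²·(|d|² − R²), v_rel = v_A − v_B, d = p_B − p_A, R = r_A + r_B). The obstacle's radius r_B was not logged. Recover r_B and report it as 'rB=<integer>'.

m = 6561
d = (-12, -11);  v_rel = (6, 7),  |v_rel|² = 85
v_rel×d = (6)·(-11) − (7)·(-12) = 18
since m = R²·85 − 18²:  R² = (324 + 6561) / 85 = 81
R = √81 = 9  ⇒  r_B = 9 − 1 = 8

rB=8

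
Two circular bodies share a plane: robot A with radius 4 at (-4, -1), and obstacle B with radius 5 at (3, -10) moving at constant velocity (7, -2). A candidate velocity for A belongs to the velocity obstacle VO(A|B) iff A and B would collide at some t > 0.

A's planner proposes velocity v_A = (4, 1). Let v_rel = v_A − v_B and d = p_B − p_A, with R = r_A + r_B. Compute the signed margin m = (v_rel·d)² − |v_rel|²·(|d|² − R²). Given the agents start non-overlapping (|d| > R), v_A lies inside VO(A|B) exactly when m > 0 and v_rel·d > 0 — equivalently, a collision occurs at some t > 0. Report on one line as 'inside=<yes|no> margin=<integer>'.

d = (7, -9),  |d|² = 130;  R = 4+5 = 9,  c = 130−9² = 49
v_rel = (-3, 3),  |v_rel|² = 18;  v_rel·d = (-3)·(7) + (3)·(-9) = -48
18·t² + 96·t + 49 = 0  ⇒  m = (-48)² − 18·49 = 1422
m = 1422 > 0,  v_rel·d = -48 < 0  ⇒  outside

inside=no margin=1422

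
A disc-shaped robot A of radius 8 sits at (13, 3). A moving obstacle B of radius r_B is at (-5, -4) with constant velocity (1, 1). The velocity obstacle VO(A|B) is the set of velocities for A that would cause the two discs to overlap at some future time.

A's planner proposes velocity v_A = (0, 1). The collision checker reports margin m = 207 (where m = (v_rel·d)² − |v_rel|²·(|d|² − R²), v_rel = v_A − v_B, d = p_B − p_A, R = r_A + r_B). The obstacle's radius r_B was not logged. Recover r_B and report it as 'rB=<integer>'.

m = 207
d = (-18, -7);  v_rel = (-1, 0),  |v_rel|² = 1
v_rel×d = (-1)·(-7) − (0)·(-18) = 7
since m = R²·1 − 7²:  R² = (49 + 207) / 1 = 256
R = √256 = 16  ⇒  r_B = 16 − 8 = 8

rB=8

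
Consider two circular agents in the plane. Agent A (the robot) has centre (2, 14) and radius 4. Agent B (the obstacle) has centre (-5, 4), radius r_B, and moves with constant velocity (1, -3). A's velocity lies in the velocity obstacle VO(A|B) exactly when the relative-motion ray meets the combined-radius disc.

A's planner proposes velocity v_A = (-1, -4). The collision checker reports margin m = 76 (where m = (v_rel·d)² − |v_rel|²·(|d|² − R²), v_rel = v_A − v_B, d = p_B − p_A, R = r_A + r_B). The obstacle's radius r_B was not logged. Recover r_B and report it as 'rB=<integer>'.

m = 76
d = (-7, -10);  v_rel = (-2, -1),  |v_rel|² = 5
v_rel×d = (-2)·(-10) − (-1)·(-7) = 13
since m = R²·5 − 13²:  R² = (169 + 76) / 5 = 49
R = √49 = 7  ⇒  r_B = 7 − 4 = 3

rB=3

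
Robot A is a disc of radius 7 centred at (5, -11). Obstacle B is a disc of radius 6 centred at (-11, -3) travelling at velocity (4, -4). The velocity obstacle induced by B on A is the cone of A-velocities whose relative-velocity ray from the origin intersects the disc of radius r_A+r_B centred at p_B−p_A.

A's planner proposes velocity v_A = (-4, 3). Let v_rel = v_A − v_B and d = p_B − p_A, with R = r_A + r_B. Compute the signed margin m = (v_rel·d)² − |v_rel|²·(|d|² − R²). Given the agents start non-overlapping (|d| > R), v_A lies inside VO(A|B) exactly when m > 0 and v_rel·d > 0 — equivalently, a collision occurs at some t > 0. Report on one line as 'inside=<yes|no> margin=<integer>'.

d = (-16, 8),  |d|² = 320;  R = 7+6 = 13,  c = 320−13² = 151
v_rel = (-8, 7),  |v_rel|² = 113;  v_rel·d = (-8)·(-16) + (7)·(8) = 184
113·t² − 368·t + 151 = 0  ⇒  m = 184² − 113·151 = 16793
m = 16793 > 0,  v_rel·d = 184 > 0  ⇒  inside

inside=yes margin=16793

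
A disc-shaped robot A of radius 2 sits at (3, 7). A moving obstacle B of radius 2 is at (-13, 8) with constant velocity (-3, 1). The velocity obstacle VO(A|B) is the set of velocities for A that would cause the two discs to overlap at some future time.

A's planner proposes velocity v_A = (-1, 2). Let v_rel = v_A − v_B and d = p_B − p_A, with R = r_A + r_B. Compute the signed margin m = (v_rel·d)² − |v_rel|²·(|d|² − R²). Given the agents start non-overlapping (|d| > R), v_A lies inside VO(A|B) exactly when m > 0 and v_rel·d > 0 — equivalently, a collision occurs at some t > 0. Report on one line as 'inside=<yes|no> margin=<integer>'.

d = (-16, 1),  |d|² = 257;  R = 2+2 = 4,  c = 257−4² = 241
v_rel = (2, 1),  |v_rel|² = 5;  v_rel·d = (2)·(-16) + (1)·(1) = -31
5·t² + 62·t + 241 = 0  ⇒  m = (-31)² − 5·241 = -244
m = -244 < 0,  v_rel·d = -31 < 0  ⇒  outside

inside=no margin=-244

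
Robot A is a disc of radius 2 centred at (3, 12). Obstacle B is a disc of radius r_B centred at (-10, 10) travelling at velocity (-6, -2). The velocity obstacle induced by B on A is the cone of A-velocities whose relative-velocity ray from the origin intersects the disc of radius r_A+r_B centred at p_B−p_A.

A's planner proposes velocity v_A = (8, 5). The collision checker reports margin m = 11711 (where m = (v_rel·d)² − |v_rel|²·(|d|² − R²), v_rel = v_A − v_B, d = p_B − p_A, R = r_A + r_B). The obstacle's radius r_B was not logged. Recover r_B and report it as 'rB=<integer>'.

m = 11711
d = (-13, -2);  v_rel = (14, 7),  |v_rel|² = 245
v_rel×d = (14)·(-2) − (7)·(-13) = 63
since m = R²·245 − 63²:  R² = (3969 + 11711) / 245 = 64
R = √64 = 8  ⇒  r_B = 8 − 2 = 6

rB=6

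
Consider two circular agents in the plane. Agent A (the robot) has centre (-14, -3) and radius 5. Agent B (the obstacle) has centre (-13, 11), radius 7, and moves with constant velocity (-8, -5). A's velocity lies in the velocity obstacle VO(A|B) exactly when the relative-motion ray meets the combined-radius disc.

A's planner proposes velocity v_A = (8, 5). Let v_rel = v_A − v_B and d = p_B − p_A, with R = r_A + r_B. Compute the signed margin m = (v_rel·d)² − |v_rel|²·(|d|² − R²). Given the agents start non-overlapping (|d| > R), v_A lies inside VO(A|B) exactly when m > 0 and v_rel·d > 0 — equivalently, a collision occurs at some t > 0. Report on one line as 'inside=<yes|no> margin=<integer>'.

d = (1, 14),  |d|² = 197;  R = 5+7 = 12,  c = 197−12² = 53
v_rel = (16, 10),  |v_rel|² = 356;  v_rel·d = (16)·(1) + (10)·(14) = 156
356·t² − 312·t + 53 = 0  ⇒  m = 156² − 356·53 = 5468
m = 5468 > 0,  v_rel·d = 156 > 0  ⇒  inside

inside=yes margin=5468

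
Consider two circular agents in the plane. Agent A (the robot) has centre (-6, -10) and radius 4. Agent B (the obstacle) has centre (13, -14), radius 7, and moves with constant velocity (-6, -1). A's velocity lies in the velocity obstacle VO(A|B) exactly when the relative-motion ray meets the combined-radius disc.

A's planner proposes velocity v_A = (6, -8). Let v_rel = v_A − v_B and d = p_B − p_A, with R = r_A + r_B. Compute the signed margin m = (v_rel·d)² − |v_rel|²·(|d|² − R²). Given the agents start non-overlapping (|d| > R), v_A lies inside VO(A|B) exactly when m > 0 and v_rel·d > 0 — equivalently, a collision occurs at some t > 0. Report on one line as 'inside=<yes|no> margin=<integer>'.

d = (19, -4),  |d|² = 377;  R = 4+7 = 11,  c = 377−11² = 256
v_rel = (12, -7),  |v_rel|² = 193;  v_rel·d = (12)·(19) + (-7)·(-4) = 256
193·t² − 512·t + 256 = 0  ⇒  m = 256² − 193·256 = 16128
m = 16128 > 0,  v_rel·d = 256 > 0  ⇒  inside

inside=yes margin=16128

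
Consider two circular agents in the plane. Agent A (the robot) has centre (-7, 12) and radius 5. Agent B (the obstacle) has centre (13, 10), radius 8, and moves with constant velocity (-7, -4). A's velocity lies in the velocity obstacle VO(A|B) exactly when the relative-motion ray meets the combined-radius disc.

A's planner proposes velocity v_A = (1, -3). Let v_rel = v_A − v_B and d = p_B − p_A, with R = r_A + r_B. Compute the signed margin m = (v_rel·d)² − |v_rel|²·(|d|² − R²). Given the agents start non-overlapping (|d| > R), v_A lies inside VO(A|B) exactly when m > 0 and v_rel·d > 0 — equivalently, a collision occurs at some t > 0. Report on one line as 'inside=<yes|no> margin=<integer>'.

d = (20, -2),  |d|² = 404;  R = 5+8 = 13,  c = 404−13² = 235
v_rel = (8, 1),  |v_rel|² = 65;  v_rel·d = (8)·(20) + (1)·(-2) = 158
65·t² − 316·t + 235 = 0  ⇒  m = 158² − 65·235 = 9689
m = 9689 > 0,  v_rel·d = 158 > 0  ⇒  inside

inside=yes margin=9689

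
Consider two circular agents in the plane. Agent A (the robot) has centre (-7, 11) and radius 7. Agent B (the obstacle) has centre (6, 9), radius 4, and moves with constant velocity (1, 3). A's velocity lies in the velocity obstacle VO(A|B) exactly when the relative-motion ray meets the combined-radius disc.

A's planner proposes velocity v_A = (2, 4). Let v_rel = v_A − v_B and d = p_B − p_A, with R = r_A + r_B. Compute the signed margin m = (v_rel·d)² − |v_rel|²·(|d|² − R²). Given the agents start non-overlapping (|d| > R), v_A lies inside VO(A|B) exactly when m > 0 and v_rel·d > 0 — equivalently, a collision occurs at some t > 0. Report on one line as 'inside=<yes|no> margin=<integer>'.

d = (13, -2),  |d|² = 173;  R = 7+4 = 11,  c = 173−11² = 52
v_rel = (1, 1),  |v_rel|² = 2;  v_rel·d = (1)·(13) + (1)·(-2) = 11
2·t² − 22·t + 52 = 0  ⇒  m = 11² − 2·52 = 17
m = 17 > 0,  v_rel·d = 11 > 0  ⇒  inside

inside=yes margin=17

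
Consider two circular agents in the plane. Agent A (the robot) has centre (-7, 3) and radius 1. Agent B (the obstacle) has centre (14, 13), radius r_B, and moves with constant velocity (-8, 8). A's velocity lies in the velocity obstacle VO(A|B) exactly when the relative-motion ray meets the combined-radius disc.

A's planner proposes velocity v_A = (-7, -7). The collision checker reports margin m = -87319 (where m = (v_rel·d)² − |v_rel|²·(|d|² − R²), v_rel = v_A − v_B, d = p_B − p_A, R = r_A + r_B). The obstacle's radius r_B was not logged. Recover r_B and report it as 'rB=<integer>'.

m = -87319
d = (21, 10);  v_rel = (1, -15),  |v_rel|² = 226
v_rel×d = (1)·(10) − (-15)·(21) = 325
since m = R²·226 − 325²:  R² = (105625 + -87319) / 226 = 81
R = √81 = 9  ⇒  r_B = 9 − 1 = 8

rB=8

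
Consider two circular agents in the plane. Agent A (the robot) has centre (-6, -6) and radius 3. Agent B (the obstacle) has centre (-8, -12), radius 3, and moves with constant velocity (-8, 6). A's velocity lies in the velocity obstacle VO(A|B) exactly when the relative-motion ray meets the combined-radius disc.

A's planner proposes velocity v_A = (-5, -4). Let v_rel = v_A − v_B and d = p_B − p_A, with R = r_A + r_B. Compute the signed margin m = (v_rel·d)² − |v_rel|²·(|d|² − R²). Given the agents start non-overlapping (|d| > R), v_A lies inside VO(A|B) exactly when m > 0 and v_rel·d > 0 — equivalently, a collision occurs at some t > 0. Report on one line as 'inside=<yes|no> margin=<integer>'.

d = (-2, -6),  |d|² = 40;  R = 3+3 = 6,  c = 40−6² = 4
v_rel = (3, -10),  |v_rel|² = 109;  v_rel·d = (3)·(-2) + (-10)·(-6) = 54
109·t² − 108·t + 4 = 0  ⇒  m = 54² − 109·4 = 2480
m = 2480 > 0,  v_rel·d = 54 > 0  ⇒  inside

inside=yes margin=2480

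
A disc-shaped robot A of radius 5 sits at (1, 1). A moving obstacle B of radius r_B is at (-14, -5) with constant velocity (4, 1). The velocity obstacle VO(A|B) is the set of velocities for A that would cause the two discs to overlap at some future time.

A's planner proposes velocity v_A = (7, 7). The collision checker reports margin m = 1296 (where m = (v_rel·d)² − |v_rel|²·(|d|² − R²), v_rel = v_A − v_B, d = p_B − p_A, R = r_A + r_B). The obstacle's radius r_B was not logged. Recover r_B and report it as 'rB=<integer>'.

m = 1296
d = (-15, -6);  v_rel = (3, 6),  |v_rel|² = 45
v_rel×d = (3)·(-6) − (6)·(-15) = 72
since m = R²·45 − 72²:  R² = (5184 + 1296) / 45 = 144
R = √144 = 12  ⇒  r_B = 12 − 5 = 7

rB=7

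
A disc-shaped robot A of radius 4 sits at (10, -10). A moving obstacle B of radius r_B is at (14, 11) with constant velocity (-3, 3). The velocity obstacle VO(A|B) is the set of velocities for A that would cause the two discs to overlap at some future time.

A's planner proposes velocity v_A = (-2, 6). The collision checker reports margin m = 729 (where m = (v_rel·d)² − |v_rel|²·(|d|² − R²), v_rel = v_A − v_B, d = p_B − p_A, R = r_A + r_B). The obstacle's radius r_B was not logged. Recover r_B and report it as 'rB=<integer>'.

m = 729
d = (4, 21);  v_rel = (1, 3),  |v_rel|² = 10
v_rel×d = (1)·(21) − (3)·(4) = 9
since m = R²·10 − 9²:  R² = (81 + 729) / 10 = 81
R = √81 = 9  ⇒  r_B = 9 − 4 = 5

rB=5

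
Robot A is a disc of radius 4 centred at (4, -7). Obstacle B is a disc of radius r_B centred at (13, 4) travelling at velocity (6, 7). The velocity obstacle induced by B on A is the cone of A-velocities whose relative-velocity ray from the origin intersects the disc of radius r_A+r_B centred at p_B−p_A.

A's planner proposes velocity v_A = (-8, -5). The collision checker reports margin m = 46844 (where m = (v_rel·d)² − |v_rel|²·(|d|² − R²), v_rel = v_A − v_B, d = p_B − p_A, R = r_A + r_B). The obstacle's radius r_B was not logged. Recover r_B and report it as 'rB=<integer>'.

m = 46844
d = (9, 11);  v_rel = (-14, -12),  |v_rel|² = 340
v_rel×d = (-14)·(11) − (-12)·(9) = -46
since m = R²·340 − (-46)²:  R² = (2116 + 46844) / 340 = 144
R = √144 = 12  ⇒  r_B = 12 − 4 = 8

rB=8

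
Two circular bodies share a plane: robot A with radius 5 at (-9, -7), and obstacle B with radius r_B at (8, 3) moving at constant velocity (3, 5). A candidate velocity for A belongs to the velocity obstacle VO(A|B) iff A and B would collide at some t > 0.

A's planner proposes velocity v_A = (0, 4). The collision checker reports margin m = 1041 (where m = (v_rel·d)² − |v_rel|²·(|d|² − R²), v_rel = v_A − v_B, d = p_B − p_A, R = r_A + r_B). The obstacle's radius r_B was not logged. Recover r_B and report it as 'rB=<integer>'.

m = 1041
d = (17, 10);  v_rel = (-3, -1),  |v_rel|² = 10
v_rel×d = (-3)·(10) − (-1)·(17) = -13
since m = R²·10 − (-13)²:  R² = (169 + 1041) / 10 = 121
R = √121 = 11  ⇒  r_B = 11 − 5 = 6

rB=6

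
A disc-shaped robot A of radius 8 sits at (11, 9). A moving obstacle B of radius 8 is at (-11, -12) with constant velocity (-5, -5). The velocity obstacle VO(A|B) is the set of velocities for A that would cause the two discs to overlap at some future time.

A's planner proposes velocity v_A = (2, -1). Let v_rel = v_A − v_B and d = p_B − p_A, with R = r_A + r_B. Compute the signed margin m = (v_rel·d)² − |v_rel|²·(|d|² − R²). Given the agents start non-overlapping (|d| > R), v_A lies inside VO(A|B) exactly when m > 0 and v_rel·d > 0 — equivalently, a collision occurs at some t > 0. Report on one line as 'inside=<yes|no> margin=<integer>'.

d = (-22, -21),  |d|² = 925;  R = 8+8 = 16,  c = 925−16² = 669
v_rel = (7, 4),  |v_rel|² = 65;  v_rel·d = (7)·(-22) + (4)·(-21) = -238
65·t² + 476·t + 669 = 0  ⇒  m = (-238)² − 65·669 = 13159
m = 13159 > 0,  v_rel·d = -238 < 0  ⇒  outside

inside=no margin=13159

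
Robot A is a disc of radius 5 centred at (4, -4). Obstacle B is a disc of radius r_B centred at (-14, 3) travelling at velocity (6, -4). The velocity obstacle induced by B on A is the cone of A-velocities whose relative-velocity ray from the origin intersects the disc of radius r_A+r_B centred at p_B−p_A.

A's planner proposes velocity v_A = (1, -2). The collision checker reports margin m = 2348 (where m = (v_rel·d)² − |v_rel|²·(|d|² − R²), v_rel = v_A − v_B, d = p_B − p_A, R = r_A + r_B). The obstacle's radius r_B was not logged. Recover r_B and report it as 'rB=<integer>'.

m = 2348
d = (-18, 7);  v_rel = (-5, 2),  |v_rel|² = 29
v_rel×d = (-5)·(7) − (2)·(-18) = 1
since m = R²·29 − 1²:  R² = (1 + 2348) / 29 = 81
R = √81 = 9  ⇒  r_B = 9 − 5 = 4

rB=4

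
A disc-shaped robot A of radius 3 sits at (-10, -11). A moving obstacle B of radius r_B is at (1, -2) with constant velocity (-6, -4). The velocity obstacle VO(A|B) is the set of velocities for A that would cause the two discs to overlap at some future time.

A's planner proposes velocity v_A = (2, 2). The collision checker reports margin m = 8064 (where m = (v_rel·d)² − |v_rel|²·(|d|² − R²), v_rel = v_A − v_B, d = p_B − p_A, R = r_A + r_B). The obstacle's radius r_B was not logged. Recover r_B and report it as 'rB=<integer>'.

m = 8064
d = (11, 9);  v_rel = (8, 6),  |v_rel|² = 100
v_rel×d = (8)·(9) − (6)·(11) = 6
since m = R²·100 − 6²:  R² = (36 + 8064) / 100 = 81
R = √81 = 9  ⇒  r_B = 9 − 3 = 6

rB=6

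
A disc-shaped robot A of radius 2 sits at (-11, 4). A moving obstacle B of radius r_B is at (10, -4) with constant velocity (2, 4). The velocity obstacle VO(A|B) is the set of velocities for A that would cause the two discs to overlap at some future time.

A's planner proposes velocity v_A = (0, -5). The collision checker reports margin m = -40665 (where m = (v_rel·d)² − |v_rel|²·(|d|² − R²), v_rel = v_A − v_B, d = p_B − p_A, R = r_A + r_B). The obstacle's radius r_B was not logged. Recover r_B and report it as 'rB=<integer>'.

m = -40665
d = (21, -8);  v_rel = (-2, -9),  |v_rel|² = 85
v_rel×d = (-2)·(-8) − (-9)·(21) = 205
since m = R²·85 − 205²:  R² = (42025 + -40665) / 85 = 16
R = √16 = 4  ⇒  r_B = 4 − 2 = 2

rB=2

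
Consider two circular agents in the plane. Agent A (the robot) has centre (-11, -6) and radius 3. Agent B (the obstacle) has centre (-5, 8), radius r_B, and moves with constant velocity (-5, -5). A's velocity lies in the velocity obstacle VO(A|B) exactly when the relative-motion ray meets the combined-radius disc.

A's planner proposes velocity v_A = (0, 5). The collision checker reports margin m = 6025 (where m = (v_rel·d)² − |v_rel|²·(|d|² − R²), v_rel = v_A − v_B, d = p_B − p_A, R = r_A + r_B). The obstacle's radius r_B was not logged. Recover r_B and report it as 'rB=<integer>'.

m = 6025
d = (6, 14);  v_rel = (5, 10),  |v_rel|² = 125
v_rel×d = (5)·(14) − (10)·(6) = 10
since m = R²·125 − 10²:  R² = (100 + 6025) / 125 = 49
R = √49 = 7  ⇒  r_B = 7 − 3 = 4

rB=4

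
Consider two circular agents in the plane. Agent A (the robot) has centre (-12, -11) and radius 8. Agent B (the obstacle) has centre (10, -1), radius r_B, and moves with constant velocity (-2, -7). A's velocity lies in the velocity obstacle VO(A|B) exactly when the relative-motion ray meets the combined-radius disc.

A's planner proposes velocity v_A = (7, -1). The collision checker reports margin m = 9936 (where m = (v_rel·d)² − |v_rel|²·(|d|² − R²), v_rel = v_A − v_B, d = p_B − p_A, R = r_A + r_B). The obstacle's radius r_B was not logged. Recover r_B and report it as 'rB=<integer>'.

m = 9936
d = (22, 10);  v_rel = (9, 6),  |v_rel|² = 117
v_rel×d = (9)·(10) − (6)·(22) = -42
since m = R²·117 − (-42)²:  R² = (1764 + 9936) / 117 = 100
R = √100 = 10  ⇒  r_B = 10 − 8 = 2

rB=2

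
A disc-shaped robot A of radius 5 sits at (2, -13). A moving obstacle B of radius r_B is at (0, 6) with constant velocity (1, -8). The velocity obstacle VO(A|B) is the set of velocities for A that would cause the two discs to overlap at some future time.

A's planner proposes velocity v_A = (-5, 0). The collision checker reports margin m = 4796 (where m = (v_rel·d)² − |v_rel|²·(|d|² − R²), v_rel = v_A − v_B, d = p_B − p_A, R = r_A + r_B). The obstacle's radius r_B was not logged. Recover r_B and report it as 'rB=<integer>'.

m = 4796
d = (-2, 19);  v_rel = (-6, 8),  |v_rel|² = 100
v_rel×d = (-6)·(19) − (8)·(-2) = -98
since m = R²·100 − (-98)²:  R² = (9604 + 4796) / 100 = 144
R = √144 = 12  ⇒  r_B = 12 − 5 = 7

rB=7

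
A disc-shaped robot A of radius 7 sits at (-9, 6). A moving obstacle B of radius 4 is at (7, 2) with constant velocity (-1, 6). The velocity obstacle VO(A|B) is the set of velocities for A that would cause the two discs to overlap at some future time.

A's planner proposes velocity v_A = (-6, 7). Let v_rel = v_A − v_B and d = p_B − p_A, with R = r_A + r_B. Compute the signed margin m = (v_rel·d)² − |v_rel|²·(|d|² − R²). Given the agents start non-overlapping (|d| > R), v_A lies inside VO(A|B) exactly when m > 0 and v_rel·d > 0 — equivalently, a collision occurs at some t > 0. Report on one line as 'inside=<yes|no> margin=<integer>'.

d = (16, -4),  |d|² = 272;  R = 7+4 = 11,  c = 272−11² = 151
v_rel = (-5, 1),  |v_rel|² = 26;  v_rel·d = (-5)·(16) + (1)·(-4) = -84
26·t² + 168·t + 151 = 0  ⇒  m = (-84)² − 26·151 = 3130
m = 3130 > 0,  v_rel·d = -84 < 0  ⇒  outside

inside=no margin=3130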